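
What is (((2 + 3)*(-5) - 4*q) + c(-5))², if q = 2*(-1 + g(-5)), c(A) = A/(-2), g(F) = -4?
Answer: 1225/4 ≈ 306.25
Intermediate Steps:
c(A) = -A/2 (c(A) = A*(-½) = -A/2)
q = -10 (q = 2*(-1 - 4) = 2*(-5) = -10)
(((2 + 3)*(-5) - 4*q) + c(-5))² = (((2 + 3)*(-5) - 4*(-10)) - ½*(-5))² = ((5*(-5) + 40) + 5/2)² = ((-25 + 40) + 5/2)² = (15 + 5/2)² = (35/2)² = 1225/4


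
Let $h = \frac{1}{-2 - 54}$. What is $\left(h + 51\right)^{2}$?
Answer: $\frac{8151025}{3136} \approx 2599.2$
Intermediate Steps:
$h = - \frac{1}{56}$ ($h = \frac{1}{-56} = - \frac{1}{56} \approx -0.017857$)
$\left(h + 51\right)^{2} = \left(- \frac{1}{56} + 51\right)^{2} = \left(\frac{2855}{56}\right)^{2} = \frac{8151025}{3136}$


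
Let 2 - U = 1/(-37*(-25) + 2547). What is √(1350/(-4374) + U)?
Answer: √103201511/7812 ≈ 1.3004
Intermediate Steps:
U = 6943/3472 (U = 2 - 1/(-37*(-25) + 2547) = 2 - 1/(925 + 2547) = 2 - 1/3472 = 6943/3472 ≈ 1.9997)
√(1350/(-4374) + U) = √(1350/(-4374) + 6943/3472) = √(1350*(-1/4374) + 6943/3472) = √(-25/81 + 6943/3472) = √(475583/281232) = √103201511/7812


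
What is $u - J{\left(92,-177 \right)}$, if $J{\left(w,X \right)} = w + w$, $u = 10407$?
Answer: $10223$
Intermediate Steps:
$J{\left(w,X \right)} = 2 w$
$u - J{\left(92,-177 \right)} = 10407 - 2 \cdot 92 = 10407 - 184 = 10223$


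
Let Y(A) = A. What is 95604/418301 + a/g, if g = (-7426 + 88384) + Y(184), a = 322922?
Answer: 51049355/12130729 ≈ 4.2083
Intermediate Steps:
g = 81142 (g = (-7426 + 88384) + 184 = 80958 + 184 = 81142)
95604/418301 + a/g = 95604/418301 + 322922/81142 = 95604*(1/418301) + 322922*(1/81142) = 95604/418301 + 161461/40571 = 51049355/12130729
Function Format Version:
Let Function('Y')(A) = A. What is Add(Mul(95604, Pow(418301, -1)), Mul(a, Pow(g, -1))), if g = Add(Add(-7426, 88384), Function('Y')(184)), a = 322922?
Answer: Rational(51049355, 12130729) ≈ 4.2083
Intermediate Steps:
g = 81142 (g = Add(Add(-7426, 88384), 184) = Add(80958, 184) = 81142)
Add(Mul(95604, Pow(418301, -1)), Mul(a, Pow(g, -1))) = Add(Mul(95604, Pow(418301, -1)), Mul(322922, Pow(81142, -1))) = Add(Mul(95604, Rational(1, 418301)), Mul(322922, Rational(1, 81142))) = Add(Rational(95604, 418301), Rational(161461, 40571)) = Rational(51049355, 12130729)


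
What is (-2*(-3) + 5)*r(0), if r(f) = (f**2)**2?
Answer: 0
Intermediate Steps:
r(f) = f**4
(-2*(-3) + 5)*r(0) = (-2*(-3) + 5)*0**4 = (6 + 5)*0 = 11*0 = 0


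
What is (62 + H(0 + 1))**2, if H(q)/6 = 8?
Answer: 12100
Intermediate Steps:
H(q) = 48 (H(q) = 6*8 = 48)
(62 + H(0 + 1))**2 = (62 + 48)**2 = 110**2 = 12100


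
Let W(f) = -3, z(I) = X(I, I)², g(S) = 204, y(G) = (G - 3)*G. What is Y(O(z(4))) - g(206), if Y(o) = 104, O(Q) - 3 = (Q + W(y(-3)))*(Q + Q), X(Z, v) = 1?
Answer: -100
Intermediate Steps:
y(G) = G*(-3 + G) (y(G) = (-3 + G)*G = G*(-3 + G))
z(I) = 1 (z(I) = 1² = 1)
O(Q) = 3 + 2*Q*(-3 + Q) (O(Q) = 3 + (Q - 3)*(Q + Q) = 3 + (-3 + Q)*(2*Q) = 3 + 2*Q*(-3 + Q))
Y(O(z(4))) - g(206) = 104 - 1*204 = 104 - 204 = -100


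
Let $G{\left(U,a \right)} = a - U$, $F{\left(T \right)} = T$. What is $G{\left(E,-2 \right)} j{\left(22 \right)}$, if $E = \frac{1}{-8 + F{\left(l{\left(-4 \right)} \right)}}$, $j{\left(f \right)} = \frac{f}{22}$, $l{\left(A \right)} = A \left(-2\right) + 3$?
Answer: $- \frac{7}{3} \approx -2.3333$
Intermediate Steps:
$l{\left(A \right)} = 3 - 2 A$ ($l{\left(A \right)} = - 2 A + 3 = 3 - 2 A$)
$j{\left(f \right)} = \frac{f}{22}$ ($j{\left(f \right)} = f \frac{1}{22} = \frac{f}{22}$)
$E = \frac{1}{3}$ ($E = \frac{1}{-8 + \left(3 - -8\right)} = \frac{1}{-8 + \left(3 + 8\right)} = \frac{1}{-8 + 11} = \frac{1}{3} \approx 0.33333$)
$G{\left(E,-2 \right)} j{\left(22 \right)} = \left(-2 - \frac{1}{3}\right) \frac{1}{22} \cdot 22 = \left(-2 - \frac{1}{3}\right) 1 = \left(- \frac{7}{3}\right) 1 = - \frac{7}{3}$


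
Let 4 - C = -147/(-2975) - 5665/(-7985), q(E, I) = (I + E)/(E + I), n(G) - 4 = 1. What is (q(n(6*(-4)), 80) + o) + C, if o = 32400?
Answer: 21993568563/678725 ≈ 32404.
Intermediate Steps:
n(G) = 5 (n(G) = 4 + 1 = 5)
q(E, I) = 1 (q(E, I) = (E + I)/(E + I) = 1)
C = 2199838/678725 (C = 4 - (-147/(-2975) - 5665/(-7985)) = 4 - (-147*(-1/2975) - 5665*(-1/7985)) = 4 - (21/425 + 1133/1597) = 4 - 1*515062/678725 = 4 - 515062/678725 = 2199838/678725 ≈ 3.2411)
(q(n(6*(-4)), 80) + o) + C = (1 + 32400) + 2199838/678725 = 32401 + 2199838/678725 = 21993568563/678725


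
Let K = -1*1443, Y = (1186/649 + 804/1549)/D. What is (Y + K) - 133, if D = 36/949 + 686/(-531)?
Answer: -8494398822491/5383455011 ≈ -1577.9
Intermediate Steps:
D = -631898/503919 (D = 36*(1/949) + 686*(-1/531) = 36/949 - 686/531 = -631898/503919 ≈ -1.2540)
Y = -10073725155/5383455011 (Y = (1186/649 + 804/1549)/(-631898/503919) = (1186*(1/649) + 804*(1/1549))*(-503919/631898) = (1186/649 + 804/1549)*(-503919/631898) = (2358910/1005301)*(-503919/631898) = -10073725155/5383455011 ≈ -1.8712)
K = -1443
(Y + K) - 133 = (-10073725155/5383455011 - 1443) - 133 = -7778399306028/5383455011 - 133 = -8494398822491/5383455011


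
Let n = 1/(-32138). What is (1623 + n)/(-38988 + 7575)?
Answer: -1409729/27285162 ≈ -0.051666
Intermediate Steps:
n = -1/32138 ≈ -3.1116e-5
(1623 + n)/(-38988 + 7575) = (1623 - 1/32138)/(-38988 + 7575) = (52159973/32138)/(-31413) = (52159973/32138)*(-1/31413) = -1409729/27285162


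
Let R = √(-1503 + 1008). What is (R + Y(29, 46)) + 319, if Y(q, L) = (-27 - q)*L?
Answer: -2257 + 3*I*√55 ≈ -2257.0 + 22.249*I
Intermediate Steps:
Y(q, L) = L*(-27 - q)
R = 3*I*√55 (R = √(-495) = 3*I*√55 ≈ 22.249*I)
(R + Y(29, 46)) + 319 = (3*I*√55 - 1*46*(27 + 29)) + 319 = (3*I*√55 - 1*46*56) + 319 = (3*I*√55 - 2576) + 319 = (-2576 + 3*I*√55) + 319 = -2257 + 3*I*√55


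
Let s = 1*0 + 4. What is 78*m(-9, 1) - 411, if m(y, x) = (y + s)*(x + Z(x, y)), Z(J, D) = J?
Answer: -1191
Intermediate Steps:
s = 4 (s = 0 + 4 = 4)
m(y, x) = 2*x*(4 + y) (m(y, x) = (y + 4)*(x + x) = (4 + y)*(2*x) = 2*x*(4 + y))
78*m(-9, 1) - 411 = 78*(2*1*(4 - 9)) - 411 = 78*(2*1*(-5)) - 411 = 78*(-10) - 411 = -780 - 411 = -1191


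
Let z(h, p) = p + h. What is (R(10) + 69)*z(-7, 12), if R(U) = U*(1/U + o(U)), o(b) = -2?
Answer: 250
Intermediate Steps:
z(h, p) = h + p
R(U) = U*(-2 + 1/U) (R(U) = U*(1/U - 2) = U*(-2 + 1/U))
(R(10) + 69)*z(-7, 12) = ((1 - 2*10) + 69)*(-7 + 12) = ((1 - 20) + 69)*5 = (-19 + 69)*5 = 50*5 = 250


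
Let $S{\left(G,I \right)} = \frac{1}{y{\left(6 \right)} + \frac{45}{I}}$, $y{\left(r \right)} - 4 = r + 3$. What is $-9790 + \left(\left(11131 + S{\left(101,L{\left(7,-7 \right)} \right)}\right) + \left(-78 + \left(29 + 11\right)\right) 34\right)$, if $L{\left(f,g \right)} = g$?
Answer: $\frac{2261}{46} \approx 49.152$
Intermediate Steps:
$y{\left(r \right)} = 7 + r$ ($y{\left(r \right)} = 4 + \left(r + 3\right) = 4 + \left(3 + r\right) = 7 + r$)
$S{\left(G,I \right)} = \frac{1}{13 + \frac{45}{I}}$ ($S{\left(G,I \right)} = \frac{1}{\left(7 + 6\right) + \frac{45}{I}} = \frac{1}{13 + \frac{45}{I}}$)
$-9790 + \left(\left(11131 + S{\left(101,L{\left(7,-7 \right)} \right)}\right) + \left(-78 + \left(29 + 11\right)\right) 34\right) = -9790 + \left(\left(11131 - \frac{7}{45 + 13 \left(-7\right)}\right) + \left(-78 + \left(29 + 11\right)\right) 34\right) = -9790 + \left(\left(11131 - \frac{7}{45 - 91}\right) + \left(-78 + 40\right) 34\right) = -9790 + \left(\left(11131 - \frac{7}{-46}\right) - 1292\right) = -9790 + \left(\left(11131 - - \frac{7}{46}\right) - 1292\right) = -9790 + \left(\left(11131 + \frac{7}{46}\right) - 1292\right) = -9790 + \left(\frac{512033}{46} - 1292\right) = -9790 + \frac{452601}{46} = \frac{2261}{46}$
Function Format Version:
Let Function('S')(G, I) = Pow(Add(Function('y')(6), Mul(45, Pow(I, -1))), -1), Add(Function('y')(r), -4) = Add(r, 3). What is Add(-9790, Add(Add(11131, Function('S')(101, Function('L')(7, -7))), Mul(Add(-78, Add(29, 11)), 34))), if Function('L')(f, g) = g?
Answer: Rational(2261, 46) ≈ 49.152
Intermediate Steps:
Function('y')(r) = Add(7, r) (Function('y')(r) = Add(4, Add(r, 3)) = Add(4, Add(3, r)) = Add(7, r))
Function('S')(G, I) = Pow(Add(13, Mul(45, Pow(I, -1))), -1) (Function('S')(G, I) = Pow(Add(Add(7, 6), Mul(45, Pow(I, -1))), -1) = Pow(Add(13, Mul(45, Pow(I, -1))), -1))
Add(-9790, Add(Add(11131, Function('S')(101, Function('L')(7, -7))), Mul(Add(-78, Add(29, 11)), 34))) = Add(-9790, Add(Add(11131, Mul(-7, Pow(Add(45, Mul(13, -7)), -1))), Mul(Add(-78, Add(29, 11)), 34))) = Add(-9790, Add(Add(11131, Mul(-7, Pow(Add(45, -91), -1))), Mul(Add(-78, 40), 34))) = Add(-9790, Add(Add(11131, Mul(-7, Pow(-46, -1))), Mul(-38, 34))) = Add(-9790, Add(Add(11131, Mul(-7, Rational(-1, 46))), -1292)) = Add(-9790, Add(Add(11131, Rational(7, 46)), -1292)) = Add(-9790, Add(Rational(512033, 46), -1292)) = Add(-9790, Rational(452601, 46)) = Rational(2261, 46)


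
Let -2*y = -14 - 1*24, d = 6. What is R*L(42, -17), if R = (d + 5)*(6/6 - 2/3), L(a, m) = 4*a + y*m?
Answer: -1705/3 ≈ -568.33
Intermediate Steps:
y = 19 (y = -(-14 - 1*24)/2 = -(-14 - 24)/2 = -1/2*(-38) = 19)
L(a, m) = 4*a + 19*m
R = 11/3 (R = (6 + 5)*(6/6 - 2/3) = 11*(6*(1/6) - 2*1/3) = 11*(1 - 2/3) = 11*(1/3) = 11/3 ≈ 3.6667)
R*L(42, -17) = 11*(4*42 + 19*(-17))/3 = 11*(168 - 323)/3 = (11/3)*(-155) = -1705/3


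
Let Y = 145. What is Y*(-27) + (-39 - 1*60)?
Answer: -4014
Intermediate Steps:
Y*(-27) + (-39 - 1*60) = 145*(-27) + (-39 - 1*60) = -3915 + (-39 - 60) = -3915 - 99 = -4014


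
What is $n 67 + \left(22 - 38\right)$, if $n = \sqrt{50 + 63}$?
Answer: $-16 + 67 \sqrt{113} \approx 696.22$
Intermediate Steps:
$n = \sqrt{113} \approx 10.63$
$n 67 + \left(22 - 38\right) = \sqrt{113} \cdot 67 + \left(22 - 38\right) = 67 \sqrt{113} + \left(22 - 38\right) = 67 \sqrt{113} - 16 = -16 + 67 \sqrt{113}$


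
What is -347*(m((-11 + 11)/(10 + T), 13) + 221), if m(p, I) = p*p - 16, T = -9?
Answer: -71135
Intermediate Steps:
m(p, I) = -16 + p² (m(p, I) = p² - 16 = -16 + p²)
-347*(m((-11 + 11)/(10 + T), 13) + 221) = -347*((-16 + ((-11 + 11)/(10 - 9))²) + 221) = -347*((-16 + (0/1)²) + 221) = -347*((-16 + (0*1)²) + 221) = -347*((-16 + 0²) + 221) = -347*((-16 + 0) + 221) = -347*(-16 + 221) = -347*205 = -71135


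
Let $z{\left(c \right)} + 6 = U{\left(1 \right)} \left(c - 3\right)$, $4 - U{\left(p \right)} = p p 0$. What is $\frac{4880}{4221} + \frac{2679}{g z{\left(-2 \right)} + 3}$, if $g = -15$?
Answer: $\frac{4408633}{552951} \approx 7.9729$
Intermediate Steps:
$U{\left(p \right)} = 4$ ($U{\left(p \right)} = 4 - p p 0 = 4 - p^{2} \cdot 0 = 4 - 0 = 4 + 0 = 4$)
$z{\left(c \right)} = -18 + 4 c$ ($z{\left(c \right)} = -6 + 4 \left(c - 3\right) = -6 + 4 \left(-3 + c\right) = -6 + \left(-12 + 4 c\right) = -18 + 4 c$)
$\frac{4880}{4221} + \frac{2679}{g z{\left(-2 \right)} + 3} = \frac{4880}{4221} + \frac{2679}{- 15 \left(-18 + 4 \left(-2\right)\right) + 3} = 4880 \cdot \frac{1}{4221} + \frac{2679}{- 15 \left(-18 - 8\right) + 3} = \frac{4880}{4221} + \frac{2679}{\left(-15\right) \left(-26\right) + 3} = \frac{4880}{4221} + \frac{2679}{390 + 3} = \frac{4880}{4221} + \frac{2679}{393} = \frac{4880}{4221} + 2679 \cdot \frac{1}{393} = \frac{4880}{4221} + \frac{893}{131} = \frac{4408633}{552951}$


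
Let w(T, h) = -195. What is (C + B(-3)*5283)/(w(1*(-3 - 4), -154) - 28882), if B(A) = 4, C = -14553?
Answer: -6579/29077 ≈ -0.22626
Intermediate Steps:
(C + B(-3)*5283)/(w(1*(-3 - 4), -154) - 28882) = (-14553 + 4*5283)/(-195 - 28882) = (-14553 + 21132)/(-29077) = 6579*(-1/29077) = -6579/29077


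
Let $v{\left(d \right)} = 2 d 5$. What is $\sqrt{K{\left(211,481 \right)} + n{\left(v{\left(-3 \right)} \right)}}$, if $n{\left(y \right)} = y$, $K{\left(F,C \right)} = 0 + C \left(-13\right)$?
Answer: $i \sqrt{6283} \approx 79.265 i$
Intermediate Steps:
$K{\left(F,C \right)} = - 13 C$ ($K{\left(F,C \right)} = 0 - 13 C = - 13 C$)
$v{\left(d \right)} = 10 d$
$\sqrt{K{\left(211,481 \right)} + n{\left(v{\left(-3 \right)} \right)}} = \sqrt{\left(-13\right) 481 + 10 \left(-3\right)} = \sqrt{-6253 - 30} = \sqrt{-6283} = i \sqrt{6283}$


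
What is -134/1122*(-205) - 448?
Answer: -237593/561 ≈ -423.52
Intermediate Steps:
-134/1122*(-205) - 448 = -134*1/1122*(-205) - 448 = -67/561*(-205) - 448 = 13735/561 - 448 = -237593/561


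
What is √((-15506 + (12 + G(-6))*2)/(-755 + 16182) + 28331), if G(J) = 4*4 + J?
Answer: 125*√431508617/15427 ≈ 168.32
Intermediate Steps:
G(J) = 16 + J
√((-15506 + (12 + G(-6))*2)/(-755 + 16182) + 28331) = √((-15506 + (12 + (16 - 6))*2)/(-755 + 16182) + 28331) = √((-15506 + (12 + 10)*2)/15427 + 28331) = √((-15506 + 22*2)*(1/15427) + 28331) = √((-15506 + 44)*(1/15427) + 28331) = √(-15462*1/15427 + 28331) = √(-15462/15427 + 28331) = √(437046875/15427) = 125*√431508617/15427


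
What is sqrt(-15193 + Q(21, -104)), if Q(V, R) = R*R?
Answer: I*sqrt(4377) ≈ 66.159*I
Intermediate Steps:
Q(V, R) = R**2
sqrt(-15193 + Q(21, -104)) = sqrt(-15193 + (-104)**2) = sqrt(-15193 + 10816) = sqrt(-4377) = I*sqrt(4377)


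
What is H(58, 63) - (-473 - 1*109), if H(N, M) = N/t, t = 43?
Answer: 25084/43 ≈ 583.35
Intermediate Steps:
H(N, M) = N/43
H(58, 63) - (-473 - 1*109) = (1/43)*58 - (-473 - 1*109) = 58/43 - (-473 - 109) = 58/43 - 1*(-582) = 58/43 + 582 = 25084/43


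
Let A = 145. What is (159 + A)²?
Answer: 92416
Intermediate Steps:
(159 + A)² = (159 + 145)² = 304² = 92416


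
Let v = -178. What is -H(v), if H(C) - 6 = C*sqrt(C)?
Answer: -6 + 178*I*sqrt(178) ≈ -6.0 + 2374.8*I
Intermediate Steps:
H(C) = 6 + C**(3/2) (H(C) = 6 + C*sqrt(C) = 6 + C**(3/2))
-H(v) = -(6 + (-178)**(3/2)) = -(6 - 178*I*sqrt(178)) = -6 + 178*I*sqrt(178)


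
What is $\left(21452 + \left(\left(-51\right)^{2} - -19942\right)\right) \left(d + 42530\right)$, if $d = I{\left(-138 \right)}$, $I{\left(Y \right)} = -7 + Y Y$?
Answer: $2708640165$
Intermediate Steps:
$I{\left(Y \right)} = -7 + Y^{2}$
$d = 19037$ ($d = -7 + \left(-138\right)^{2} = -7 + 19044 = 19037$)
$\left(21452 + \left(\left(-51\right)^{2} - -19942\right)\right) \left(d + 42530\right) = \left(21452 + \left(\left(-51\right)^{2} - -19942\right)\right) \left(19037 + 42530\right) = \left(21452 + \left(2601 + 19942\right)\right) 61567 = \left(21452 + 22543\right) 61567 = 43995 \cdot 61567 = 2708640165$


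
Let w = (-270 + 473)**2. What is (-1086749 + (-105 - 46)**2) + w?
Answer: -1022739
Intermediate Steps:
w = 41209 (w = 203**2 = 41209)
(-1086749 + (-105 - 46)**2) + w = (-1086749 + (-105 - 46)**2) + 41209 = (-1086749 + (-151)**2) + 41209 = (-1086749 + 22801) + 41209 = -1063948 + 41209 = -1022739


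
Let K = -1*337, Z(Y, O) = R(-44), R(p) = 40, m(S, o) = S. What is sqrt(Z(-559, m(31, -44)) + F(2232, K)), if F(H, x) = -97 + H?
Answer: 5*sqrt(87) ≈ 46.637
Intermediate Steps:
Z(Y, O) = 40
K = -337
sqrt(Z(-559, m(31, -44)) + F(2232, K)) = sqrt(40 + (-97 + 2232)) = sqrt(40 + 2135) = sqrt(2175) = 5*sqrt(87)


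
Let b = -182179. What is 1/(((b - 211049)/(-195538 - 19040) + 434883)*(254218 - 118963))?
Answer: 11921/701197368847695 ≈ 1.7001e-11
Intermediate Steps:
1/(((b - 211049)/(-195538 - 19040) + 434883)*(254218 - 118963)) = 1/(((-182179 - 211049)/(-195538 - 19040) + 434883)*(254218 - 118963)) = 1/((-393228/(-214578) + 434883)*135255) = 1/((-393228*(-1/214578) + 434883)*135255) = 1/((21846/11921 + 434883)*135255) = 1/((5184262089/11921)*135255) = 1/(701197368847695/11921) = 11921/701197368847695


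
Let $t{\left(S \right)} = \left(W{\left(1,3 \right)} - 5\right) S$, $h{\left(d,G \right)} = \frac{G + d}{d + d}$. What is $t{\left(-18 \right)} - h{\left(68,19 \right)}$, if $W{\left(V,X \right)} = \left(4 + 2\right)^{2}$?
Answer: $- \frac{75975}{136} \approx -558.64$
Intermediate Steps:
$W{\left(V,X \right)} = 36$ ($W{\left(V,X \right)} = 6^{2} = 36$)
$h{\left(d,G \right)} = \frac{G + d}{2 d}$
$t{\left(S \right)} = 31 S$ ($t{\left(S \right)} = \left(36 - 5\right) S = 31 S$)
$t{\left(-18 \right)} - h{\left(68,19 \right)} = 31 \left(-18\right) - \frac{19 + 68}{2 \cdot 68} = -558 - \frac{1}{2} \cdot \frac{1}{68} \cdot 87 = -558 - \frac{87}{136} = - \frac{75975}{136}$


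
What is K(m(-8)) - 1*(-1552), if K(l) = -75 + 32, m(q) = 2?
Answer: 1509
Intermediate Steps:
K(l) = -43
K(m(-8)) - 1*(-1552) = -43 - 1*(-1552) = -43 + 1552 = 1509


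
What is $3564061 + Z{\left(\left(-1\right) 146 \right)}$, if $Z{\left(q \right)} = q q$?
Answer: $3585377$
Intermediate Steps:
$Z{\left(q \right)} = q^{2}$
$3564061 + Z{\left(\left(-1\right) 146 \right)} = 3564061 + \left(\left(-1\right) 146\right)^{2} = 3564061 + \left(-146\right)^{2} = 3564061 + 21316 = 3585377$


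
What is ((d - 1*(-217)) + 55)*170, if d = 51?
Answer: 54910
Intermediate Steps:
((d - 1*(-217)) + 55)*170 = ((51 - 1*(-217)) + 55)*170 = ((51 + 217) + 55)*170 = (268 + 55)*170 = 323*170 = 54910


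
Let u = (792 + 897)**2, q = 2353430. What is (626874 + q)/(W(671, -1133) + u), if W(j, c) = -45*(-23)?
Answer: 43828/41967 ≈ 1.0443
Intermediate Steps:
W(j, c) = 1035
u = 2852721 (u = 1689**2 = 2852721)
(626874 + q)/(W(671, -1133) + u) = (626874 + 2353430)/(1035 + 2852721) = 2980304/2853756 = 2980304*(1/2853756) = 43828/41967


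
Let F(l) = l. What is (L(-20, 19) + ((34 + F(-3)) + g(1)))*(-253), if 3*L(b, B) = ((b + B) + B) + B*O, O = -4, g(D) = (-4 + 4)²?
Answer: -8855/3 ≈ -2951.7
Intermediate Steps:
g(D) = 0 (g(D) = 0² = 0)
L(b, B) = -2*B/3 + b/3 (L(b, B) = (((b + B) + B) + B*(-4))/3 = (((B + b) + B) - 4*B)/3 = ((b + 2*B) - 4*B)/3 = (b - 2*B)/3 = -2*B/3 + b/3)
(L(-20, 19) + ((34 + F(-3)) + g(1)))*(-253) = ((-⅔*19 + (⅓)*(-20)) + ((34 - 3) + 0))*(-253) = ((-38/3 - 20/3) + (31 + 0))*(-253) = (-58/3 + 31)*(-253) = (35/3)*(-253) = -8855/3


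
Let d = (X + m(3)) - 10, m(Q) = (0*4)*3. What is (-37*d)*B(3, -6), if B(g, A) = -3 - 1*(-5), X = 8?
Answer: 148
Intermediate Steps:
B(g, A) = 2 (B(g, A) = -3 + 5 = 2)
m(Q) = 0 (m(Q) = 0*3 = 0)
d = -2 (d = (8 + 0) - 10 = 8 - 10 = -2)
(-37*d)*B(3, -6) = -37*(-2)*2 = 74*2 = 148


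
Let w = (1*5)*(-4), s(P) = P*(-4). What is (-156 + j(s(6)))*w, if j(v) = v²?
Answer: -8400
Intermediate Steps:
s(P) = -4*P
w = -20 (w = 5*(-4) = -20)
(-156 + j(s(6)))*w = (-156 + (-4*6)²)*(-20) = (-156 + (-24)²)*(-20) = (-156 + 576)*(-20) = 420*(-20) = -8400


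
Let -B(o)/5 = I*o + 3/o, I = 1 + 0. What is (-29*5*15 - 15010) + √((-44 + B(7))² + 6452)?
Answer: -17185 + 2*√159693/7 ≈ -17071.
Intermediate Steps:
I = 1
B(o) = -15/o - 5*o (B(o) = -5*(1*o + 3/o) = -5*(o + 3/o) = -15/o - 5*o)
(-29*5*15 - 15010) + √((-44 + B(7))² + 6452) = (-29*5*15 - 15010) + √((-44 + (-15/7 - 5*7))² + 6452) = (-145*15 - 15010) + √((-44 + (-15*⅐ - 35))² + 6452) = (-2175 - 15010) + √((-44 + (-15/7 - 35))² + 6452) = -17185 + √((-44 - 260/7)² + 6452) = -17185 + √((-568/7)² + 6452) = -17185 + √(322624/49 + 6452) = -17185 + √(638772/49) = -17185 + 2*√159693/7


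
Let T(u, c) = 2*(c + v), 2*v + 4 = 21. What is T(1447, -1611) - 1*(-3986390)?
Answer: 3983185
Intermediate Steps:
v = 17/2 (v = -2 + (½)*21 = -2 + 21/2 = 17/2 ≈ 8.5000)
T(u, c) = 17 + 2*c (T(u, c) = 2*(c + 17/2) = 2*(17/2 + c) = 17 + 2*c)
T(1447, -1611) - 1*(-3986390) = (17 + 2*(-1611)) - 1*(-3986390) = (17 - 3222) + 3986390 = -3205 + 3986390 = 3983185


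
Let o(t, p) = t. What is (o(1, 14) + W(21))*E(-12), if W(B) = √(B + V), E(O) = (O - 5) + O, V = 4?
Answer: -174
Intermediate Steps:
E(O) = -5 + 2*O (E(O) = (-5 + O) + O = -5 + 2*O)
W(B) = √(4 + B) (W(B) = √(B + 4) = √(4 + B))
(o(1, 14) + W(21))*E(-12) = (1 + √(4 + 21))*(-5 + 2*(-12)) = (1 + √25)*(-5 - 24) = (1 + 5)*(-29) = 6*(-29) = -174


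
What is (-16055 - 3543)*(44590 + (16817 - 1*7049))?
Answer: -1065308084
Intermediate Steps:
(-16055 - 3543)*(44590 + (16817 - 1*7049)) = -19598*(44590 + (16817 - 7049)) = -19598*(44590 + 9768) = -19598*54358 = -1065308084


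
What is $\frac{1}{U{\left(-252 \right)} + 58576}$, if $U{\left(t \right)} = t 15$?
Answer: $\frac{1}{54796} \approx 1.8249 \cdot 10^{-5}$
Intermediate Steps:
$U{\left(t \right)} = 15 t$
$\frac{1}{U{\left(-252 \right)} + 58576} = \frac{1}{15 \left(-252\right) + 58576} = \frac{1}{-3780 + 58576} = \frac{1}{54796}$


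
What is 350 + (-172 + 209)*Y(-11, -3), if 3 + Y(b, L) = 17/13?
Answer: 3736/13 ≈ 287.38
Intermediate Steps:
Y(b, L) = -22/13 (Y(b, L) = -3 + 17/13 = -22/13)
350 + (-172 + 209)*Y(-11, -3) = 350 + (-172 + 209)*(-22/13) = 350 + 37*(-22/13) = 350 - 814/13 = 3736/13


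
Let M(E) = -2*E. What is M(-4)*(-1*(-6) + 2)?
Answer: 64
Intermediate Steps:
M(-4)*(-1*(-6) + 2) = (-2*(-4))*(-1*(-6) + 2) = 8*(6 + 2) = 8*8 = 64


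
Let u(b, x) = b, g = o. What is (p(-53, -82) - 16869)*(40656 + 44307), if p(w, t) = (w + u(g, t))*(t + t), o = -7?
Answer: -597204927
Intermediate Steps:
g = -7
p(w, t) = 2*t*(-7 + w) (p(w, t) = (w - 7)*(t + t) = (-7 + w)*(2*t) = 2*t*(-7 + w))
(p(-53, -82) - 16869)*(40656 + 44307) = (2*(-82)*(-7 - 53) - 16869)*(40656 + 44307) = (2*(-82)*(-60) - 16869)*84963 = (9840 - 16869)*84963 = -7029*84963 = -597204927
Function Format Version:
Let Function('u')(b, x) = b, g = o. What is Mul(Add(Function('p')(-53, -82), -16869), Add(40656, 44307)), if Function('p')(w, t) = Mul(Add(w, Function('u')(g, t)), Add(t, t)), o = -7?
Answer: -597204927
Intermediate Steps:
g = -7
Function('p')(w, t) = Mul(2, t, Add(-7, w)) (Function('p')(w, t) = Mul(Add(w, -7), Add(t, t)) = Mul(Add(-7, w), Mul(2, t)) = Mul(2, t, Add(-7, w)))
Mul(Add(Function('p')(-53, -82), -16869), Add(40656, 44307)) = Mul(Add(Mul(2, -82, Add(-7, -53)), -16869), Add(40656, 44307)) = Mul(Add(Mul(2, -82, -60), -16869), 84963) = Mul(Add(9840, -16869), 84963) = Mul(-7029, 84963) = -597204927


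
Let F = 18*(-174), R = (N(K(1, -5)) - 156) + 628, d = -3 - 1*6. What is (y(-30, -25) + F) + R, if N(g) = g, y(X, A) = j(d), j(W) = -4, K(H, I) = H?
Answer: -2663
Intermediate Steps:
d = -9 (d = -3 - 6 = -9)
y(X, A) = -4
R = 473 (R = (1 - 156) + 628 = -155 + 628 = 473)
F = -3132
(y(-30, -25) + F) + R = (-4 - 3132) + 473 = -3136 + 473 = -2663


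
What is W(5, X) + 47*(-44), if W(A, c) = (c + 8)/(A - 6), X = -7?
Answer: -2069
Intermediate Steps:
W(A, c) = (8 + c)/(-6 + A)
W(5, X) + 47*(-44) = (8 - 7)/(-6 + 5) + 47*(-44) = 1/(-1) - 2068 = -1*1 - 2068 = -1 - 2068 = -2069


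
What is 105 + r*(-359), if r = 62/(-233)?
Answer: 46723/233 ≈ 200.53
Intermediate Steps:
r = -62/233 (r = 62*(-1/233) = -62/233 ≈ -0.26609)
105 + r*(-359) = 105 - 62/233*(-359) = 105 + 22258/233 = 46723/233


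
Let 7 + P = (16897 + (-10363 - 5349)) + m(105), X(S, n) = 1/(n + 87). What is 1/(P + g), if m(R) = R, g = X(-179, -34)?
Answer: 53/68000 ≈ 0.00077941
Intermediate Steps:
X(S, n) = 1/(87 + n)
g = 1/53 (g = 1/(87 - 34) = 1/53 ≈ 0.018868)
P = 1283 (P = -7 + ((16897 + (-10363 - 5349)) + 105) = -7 + ((16897 - 15712) + 105) = -7 + (1185 + 105) = -7 + 1290 = 1283)
1/(P + g) = 1/(1283 + 1/53) = 1/(68000/53) = 53/68000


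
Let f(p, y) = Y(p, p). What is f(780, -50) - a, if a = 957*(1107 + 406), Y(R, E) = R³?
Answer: 473104059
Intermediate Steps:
f(p, y) = p³
a = 1447941 (a = 957*1513 = 1447941)
f(780, -50) - a = 780³ - 1*1447941 = 474552000 - 1447941 = 473104059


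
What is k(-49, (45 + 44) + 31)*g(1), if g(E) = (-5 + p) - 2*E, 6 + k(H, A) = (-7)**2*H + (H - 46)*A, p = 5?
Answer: 27614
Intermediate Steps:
k(H, A) = -6 + 49*H + A*(-46 + H) (k(H, A) = -6 + ((-7)**2*H + (H - 46)*A) = -6 + (49*H + (-46 + H)*A) = -6 + (49*H + A*(-46 + H)) = -6 + 49*H + A*(-46 + H))
g(E) = -2*E (g(E) = (-5 + 5) - 2*E = 0 - 2*E = -2*E)
k(-49, (45 + 44) + 31)*g(1) = (-6 - 46*((45 + 44) + 31) + 49*(-49) + ((45 + 44) + 31)*(-49))*(-2*1) = (-6 - 46*(89 + 31) - 2401 + (89 + 31)*(-49))*(-2) = (-6 - 46*120 - 2401 + 120*(-49))*(-2) = (-6 - 5520 - 2401 - 5880)*(-2) = -13807*(-2) = 27614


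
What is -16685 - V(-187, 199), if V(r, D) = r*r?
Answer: -51654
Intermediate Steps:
V(r, D) = r**2
-16685 - V(-187, 199) = -16685 - 1*(-187)**2 = -16685 - 1*34969 = -16685 - 34969 = -51654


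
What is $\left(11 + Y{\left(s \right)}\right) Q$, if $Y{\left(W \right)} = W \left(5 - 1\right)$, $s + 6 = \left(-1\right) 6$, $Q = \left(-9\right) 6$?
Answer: $1998$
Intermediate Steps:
$Q = -54$
$s = -12$ ($s = -6 - 6 = -12$)
$Y{\left(W \right)} = 4 W$ ($Y{\left(W \right)} = W 4 = 4 W$)
$\left(11 + Y{\left(s \right)}\right) Q = \left(11 + 4 \left(-12\right)\right) \left(-54\right) = \left(11 - 48\right) \left(-54\right) = \left(-37\right) \left(-54\right) = 1998$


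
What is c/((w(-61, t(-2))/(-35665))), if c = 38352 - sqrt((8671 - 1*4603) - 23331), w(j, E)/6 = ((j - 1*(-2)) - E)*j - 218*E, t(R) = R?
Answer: -32567240/559 + 5095*I*sqrt(19263)/3354 ≈ -58260.0 + 210.84*I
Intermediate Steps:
w(j, E) = -1308*E + 6*j*(2 + j - E) (w(j, E) = 6*(((j - 1*(-2)) - E)*j - 218*E) = 6*(((j + 2) - E)*j - 218*E) = 6*(((2 + j) - E)*j - 218*E) = 6*((2 + j - E)*j - 218*E) = 6*(j*(2 + j - E) - 218*E) = 6*(-218*E + j*(2 + j - E)) = -1308*E + 6*j*(2 + j - E))
c = 38352 - I*sqrt(19263) (c = 38352 - sqrt((8671 - 4603) - 23331) = 38352 - sqrt(4068 - 23331) = 38352 - sqrt(-19263) = 38352 - I*sqrt(19263) ≈ 38352.0 - 138.79*I)
c/((w(-61, t(-2))/(-35665))) = (38352 - I*sqrt(19263))/(((-1308*(-2) + 6*(-61)**2 + 12*(-61) - 6*(-2)*(-61))/(-35665))) = (38352 - I*sqrt(19263))/(((2616 + 6*3721 - 732 - 732)*(-1/35665))) = (38352 - I*sqrt(19263))/(((2616 + 22326 - 732 - 732)*(-1/35665))) = (38352 - I*sqrt(19263))/((23478*(-1/35665))) = (38352 - I*sqrt(19263))/(-3354/5095) = (38352 - I*sqrt(19263))*(-5095/3354) = -32567240/559 + 5095*I*sqrt(19263)/3354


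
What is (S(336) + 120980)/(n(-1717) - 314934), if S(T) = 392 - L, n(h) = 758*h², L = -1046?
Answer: 61209/1117168264 ≈ 5.4789e-5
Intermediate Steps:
S(T) = 1438 (S(T) = 392 - 1*(-1046) = 392 + 1046 = 1438)
(S(336) + 120980)/(n(-1717) - 314934) = (1438 + 120980)/(758*(-1717)² - 314934) = 122418/(758*2948089 - 314934) = 122418/(2234651462 - 314934) = 122418/2234336528 = 122418*(1/2234336528) = 61209/1117168264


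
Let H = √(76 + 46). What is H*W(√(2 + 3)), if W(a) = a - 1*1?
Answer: √610 - √122 ≈ 13.653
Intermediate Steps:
H = √122 ≈ 11.045
W(a) = -1 + a (W(a) = a - 1 = -1 + a)
H*W(√(2 + 3)) = √122*(-1 + √(2 + 3)) = √122*(-1 + √5)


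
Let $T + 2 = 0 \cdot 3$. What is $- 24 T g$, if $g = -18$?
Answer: $-864$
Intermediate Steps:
$T = -2$ ($T = -2 + 0 \cdot 3 = -2 + 0 = -2$)
$- 24 T g = \left(-24\right) \left(-2\right) \left(-18\right) = 48 \left(-18\right) = -864$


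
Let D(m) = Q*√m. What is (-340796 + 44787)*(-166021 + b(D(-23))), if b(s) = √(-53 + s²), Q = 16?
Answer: 49143710189 - 296009*I*√5941 ≈ 4.9144e+10 - 2.2816e+7*I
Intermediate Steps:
D(m) = 16*√m
(-340796 + 44787)*(-166021 + b(D(-23))) = (-340796 + 44787)*(-166021 + √(-53 + (16*√(-23))²)) = -296009*(-166021 + √(-53 + (16*(I*√23))²)) = -296009*(-166021 + √(-53 + (16*I*√23)²)) = -296009*(-166021 + √(-53 - 5888)) = -296009*(-166021 + √(-5941)) = -296009*(-166021 + I*√5941) = 49143710189 - 296009*I*√5941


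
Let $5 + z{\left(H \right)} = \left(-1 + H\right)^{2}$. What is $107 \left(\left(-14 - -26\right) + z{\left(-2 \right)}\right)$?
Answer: $1712$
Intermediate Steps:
$z{\left(H \right)} = -5 + \left(-1 + H\right)^{2}$
$107 \left(\left(-14 - -26\right) + z{\left(-2 \right)}\right) = 107 \left(\left(-14 - -26\right) - \left(5 - \left(-1 - 2\right)^{2}\right)\right) = 107 \left(\left(-14 + 26\right) - \left(5 - \left(-3\right)^{2}\right)\right) = 107 \left(12 + \left(-5 + 9\right)\right) = 107 \left(12 + 4\right) = 107 \cdot 16 = 1712$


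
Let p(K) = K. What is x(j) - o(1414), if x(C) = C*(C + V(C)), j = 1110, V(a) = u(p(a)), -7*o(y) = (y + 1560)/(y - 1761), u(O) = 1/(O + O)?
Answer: 5985538281/4858 ≈ 1.2321e+6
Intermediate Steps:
u(O) = 1/(2*O)
o(y) = -(1560 + y)/(7*(-1761 + y)) (o(y) = -(y + 1560)/(7*(y - 1761)) = -(1560 + y)/(7*(-1761 + y)))
V(a) = 1/(2*a)
x(C) = C*(C + 1/(2*C))
x(j) - o(1414) = (1/2 + 1110**2) - (-1560 - 1*1414)/(7*(-1761 + 1414)) = (1/2 + 1232100) - (-1560 - 1414)/(7*(-347)) = 2464201/2 - (-1)*(-2974)/(7*347) = 2464201/2 - 1*2974/2429 = 2464201/2 - 2974/2429 = 5985538281/4858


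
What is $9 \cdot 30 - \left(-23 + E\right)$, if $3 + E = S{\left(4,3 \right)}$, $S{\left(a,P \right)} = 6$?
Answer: $290$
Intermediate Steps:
$E = 3$ ($E = -3 + 6 = 3$)
$9 \cdot 30 - \left(-23 + E\right) = 9 \cdot 30 + \left(23 - 3\right) = 270 + \left(23 - 3\right) = 270 + 20 = 290$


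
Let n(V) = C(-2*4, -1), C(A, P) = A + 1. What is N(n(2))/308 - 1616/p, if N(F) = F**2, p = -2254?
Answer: 43441/49588 ≈ 0.87604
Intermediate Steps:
C(A, P) = 1 + A
n(V) = -7 (n(V) = 1 - 2*4 = 1 - 8 = -7)
N(n(2))/308 - 1616/p = (-7)**2/308 - 1616/(-2254) = 49*(1/308) - 1616*(-1/2254) = 7/44 + 808/1127 = 43441/49588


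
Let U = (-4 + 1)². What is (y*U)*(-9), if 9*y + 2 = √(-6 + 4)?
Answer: 18 - 9*I*√2 ≈ 18.0 - 12.728*I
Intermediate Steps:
U = 9 (U = (-3)² = 9)
y = -2/9 + I*√2/9 (y = -2/9 + √(-6 + 4)/9 = -2/9 + √(-2)/9 = -2/9 + (I*√2)/9 = -2/9 + I*√2/9 ≈ -0.22222 + 0.15713*I)
(y*U)*(-9) = ((-2/9 + I*√2/9)*9)*(-9) = (-2 + I*√2)*(-9) = 18 - 9*I*√2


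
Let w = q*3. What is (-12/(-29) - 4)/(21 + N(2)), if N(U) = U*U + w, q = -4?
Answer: -8/29 ≈ -0.27586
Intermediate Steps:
w = -12 (w = -4*3 = -12)
N(U) = -12 + U**2 (N(U) = U*U - 12 = U**2 - 12 = -12 + U**2)
(-12/(-29) - 4)/(21 + N(2)) = (-12/(-29) - 4)/(21 + (-12 + 2**2)) = (-12*(-1/29) - 4)/(21 + (-12 + 4)) = (12/29 - 4)/(21 - 8) = -104/29/13 = (1/13)*(-104/29) = -8/29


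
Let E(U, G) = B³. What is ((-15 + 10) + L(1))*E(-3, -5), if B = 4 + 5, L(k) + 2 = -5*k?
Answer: -8748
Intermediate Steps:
L(k) = -2 - 5*k
B = 9
E(U, G) = 729 (E(U, G) = 9³ = 729)
((-15 + 10) + L(1))*E(-3, -5) = ((-15 + 10) + (-2 - 5*1))*729 = (-5 + (-2 - 5))*729 = (-5 - 7)*729 = -12*729 = -8748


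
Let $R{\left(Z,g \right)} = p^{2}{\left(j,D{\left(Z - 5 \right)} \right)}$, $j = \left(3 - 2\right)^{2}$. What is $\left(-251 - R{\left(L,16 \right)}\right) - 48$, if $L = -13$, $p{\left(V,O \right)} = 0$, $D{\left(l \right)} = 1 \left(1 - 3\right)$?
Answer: $-299$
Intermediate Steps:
$D{\left(l \right)} = -2$ ($D{\left(l \right)} = 1 \left(-2\right) = -2$)
$j = 1$ ($j = 1^{2} = 1$)
$R{\left(Z,g \right)} = 0$ ($R{\left(Z,g \right)} = 0^{2} = 0$)
$\left(-251 - R{\left(L,16 \right)}\right) - 48 = \left(-251 - 0\right) - 48 = \left(-251 + 0\right) - 48 = -251 - 48 = -299$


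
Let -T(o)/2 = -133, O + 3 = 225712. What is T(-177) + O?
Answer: 225975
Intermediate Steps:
O = 225709 (O = -3 + 225712 = 225709)
T(o) = 266 (T(o) = -2*(-133) = 266)
T(-177) + O = 266 + 225709 = 225975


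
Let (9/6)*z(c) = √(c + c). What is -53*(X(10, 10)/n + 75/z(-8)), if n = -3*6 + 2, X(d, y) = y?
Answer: 265/8 + 11925*I/8 ≈ 33.125 + 1490.6*I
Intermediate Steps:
z(c) = 2*√2*√c/3 (z(c) = 2*√(c + c)/3 = 2*√(2*c)/3 = 2*(√2*√c)/3 = 2*√2*√c/3)
n = -16 (n = -18 + 2 = -16)
-53*(X(10, 10)/n + 75/z(-8)) = -53*(10/(-16) + 75/((2*√2*√(-8)/3))) = -53*(10*(-1/16) + 75/((2*√2*(2*I*√2)/3))) = -53*(-5/8 + 75/((8*I/3))) = -53*(-5/8 + 75*(-3*I/8)) = -53*(-5/8 - 225*I/8) = 265/8 + 11925*I/8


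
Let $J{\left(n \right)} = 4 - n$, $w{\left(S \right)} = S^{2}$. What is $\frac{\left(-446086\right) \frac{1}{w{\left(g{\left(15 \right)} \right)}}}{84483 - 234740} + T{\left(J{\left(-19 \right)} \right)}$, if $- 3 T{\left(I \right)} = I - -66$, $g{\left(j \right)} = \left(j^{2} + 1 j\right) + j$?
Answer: $- \frac{289856576189}{9770461425} \approx -29.667$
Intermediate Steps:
$g{\left(j \right)} = j^{2} + 2 j$ ($g{\left(j \right)} = \left(j^{2} + j\right) + j = \left(j + j^{2}\right) + j = j^{2} + 2 j$)
$T{\left(I \right)} = -22 - \frac{I}{3}$ ($T{\left(I \right)} = - \frac{I - -66}{3} = - \frac{I + 66}{3} = - \frac{66 + I}{3} = -22 - \frac{I}{3}$)
$\frac{\left(-446086\right) \frac{1}{w{\left(g{\left(15 \right)} \right)}}}{84483 - 234740} + T{\left(J{\left(-19 \right)} \right)} = \frac{\left(-446086\right) \frac{1}{\left(15 \left(2 + 15\right)\right)^{2}}}{84483 - 234740} - \left(22 + \frac{4 - -19}{3}\right) = \frac{\left(-446086\right) \frac{1}{\left(15 \cdot 17\right)^{2}}}{84483 - 234740} - \left(22 + \frac{4 + 19}{3}\right) = \frac{\left(-446086\right) \frac{1}{255^{2}}}{-150257} - \frac{89}{3} = - \frac{446086}{65025} \left(- \frac{1}{150257}\right) - \frac{89}{3} = \left(-446086\right) \frac{1}{65025} \left(- \frac{1}{150257}\right) - \frac{89}{3} = \left(- \frac{446086}{65025}\right) \left(- \frac{1}{150257}\right) - \frac{89}{3} = \frac{446086}{9770461425} - \frac{89}{3} = - \frac{289856576189}{9770461425}$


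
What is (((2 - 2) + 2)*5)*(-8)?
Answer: -80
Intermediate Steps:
(((2 - 2) + 2)*5)*(-8) = ((0 + 2)*5)*(-8) = (2*5)*(-8) = 10*(-8) = -80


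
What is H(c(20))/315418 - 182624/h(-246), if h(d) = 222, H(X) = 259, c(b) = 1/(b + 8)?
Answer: -28801419667/35011398 ≈ -822.63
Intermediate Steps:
c(b) = 1/(8 + b)
H(c(20))/315418 - 182624/h(-246) = 259/315418 - 182624/222 = 259*(1/315418) - 182624*1/222 = 259/315418 - 91312/111 = -28801419667/35011398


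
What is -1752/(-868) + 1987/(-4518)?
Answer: 1547705/980406 ≈ 1.5786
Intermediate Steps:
-1752/(-868) + 1987/(-4518) = -1752*(-1/868) + 1987*(-1/4518) = 438/217 - 1987/4518 = 1547705/980406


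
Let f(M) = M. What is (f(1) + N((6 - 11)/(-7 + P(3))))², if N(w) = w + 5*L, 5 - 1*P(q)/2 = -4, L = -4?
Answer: 45796/121 ≈ 378.48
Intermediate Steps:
P(q) = 18 (P(q) = 10 - 2*(-4) = 10 + 8 = 18)
N(w) = -20 + w (N(w) = w + 5*(-4) = w - 20 = -20 + w)
(f(1) + N((6 - 11)/(-7 + P(3))))² = (1 + (-20 + (6 - 11)/(-7 + 18)))² = (1 + (-20 - 5/11))² = (1 - 225/11)² = (-214/11)² = 45796/121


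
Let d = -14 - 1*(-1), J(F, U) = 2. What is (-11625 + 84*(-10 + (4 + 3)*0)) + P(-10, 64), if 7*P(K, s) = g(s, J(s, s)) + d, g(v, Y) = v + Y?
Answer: -87202/7 ≈ -12457.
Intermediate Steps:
g(v, Y) = Y + v
d = -13 (d = -14 + 1 = -13)
P(K, s) = -11/7 + s/7 (P(K, s) = ((2 + s) - 13)/7 = (-11 + s)/7 = -11/7 + s/7)
(-11625 + 84*(-10 + (4 + 3)*0)) + P(-10, 64) = (-11625 + 84*(-10 + (4 + 3)*0)) + (-11/7 + (⅐)*64) = (-11625 + 84*(-10 + 7*0)) + (-11/7 + 64/7) = (-11625 + 84*(-10 + 0)) + 53/7 = (-11625 + 84*(-10)) + 53/7 = (-11625 - 840) + 53/7 = -12465 + 53/7 = -87202/7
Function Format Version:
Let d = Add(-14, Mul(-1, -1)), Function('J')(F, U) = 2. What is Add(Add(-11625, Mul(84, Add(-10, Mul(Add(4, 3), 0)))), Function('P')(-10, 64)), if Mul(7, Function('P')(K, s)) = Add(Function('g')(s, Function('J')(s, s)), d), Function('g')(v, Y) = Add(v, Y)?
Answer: Rational(-87202, 7) ≈ -12457.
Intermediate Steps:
Function('g')(v, Y) = Add(Y, v)
d = -13 (d = Add(-14, 1) = -13)
Function('P')(K, s) = Add(Rational(-11, 7), Mul(Rational(1, 7), s)) (Function('P')(K, s) = Mul(Rational(1, 7), Add(Add(2, s), -13)) = Mul(Rational(1, 7), Add(-11, s)) = Add(Rational(-11, 7), Mul(Rational(1, 7), s)))
Add(Add(-11625, Mul(84, Add(-10, Mul(Add(4, 3), 0)))), Function('P')(-10, 64)) = Add(Add(-11625, Mul(84, Add(-10, Mul(Add(4, 3), 0)))), Add(Rational(-11, 7), Mul(Rational(1, 7), 64))) = Add(Add(-11625, Mul(84, Add(-10, Mul(7, 0)))), Add(Rational(-11, 7), Rational(64, 7))) = Add(Add(-11625, Mul(84, Add(-10, 0))), Rational(53, 7)) = Add(Add(-11625, Mul(84, -10)), Rational(53, 7)) = Add(Add(-11625, -840), Rational(53, 7)) = Add(-12465, Rational(53, 7)) = Rational(-87202, 7)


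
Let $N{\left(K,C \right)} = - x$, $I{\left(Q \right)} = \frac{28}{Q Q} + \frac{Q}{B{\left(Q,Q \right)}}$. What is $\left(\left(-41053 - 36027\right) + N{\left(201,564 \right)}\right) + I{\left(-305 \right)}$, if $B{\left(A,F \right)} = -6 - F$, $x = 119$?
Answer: $- \frac{2147278019778}{27814475} \approx -77200.0$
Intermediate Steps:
$I{\left(Q \right)} = \frac{28}{Q^{2}} + \frac{Q}{-6 - Q}$ ($I{\left(Q \right)} = \frac{28}{Q Q} + \frac{Q}{-6 - Q} = \frac{28}{Q^{2}} + \frac{Q}{-6 - Q}$)
$N{\left(K,C \right)} = -119$ ($N{\left(K,C \right)} = \left(-1\right) 119 = -119$)
$\left(\left(-41053 - 36027\right) + N{\left(201,564 \right)}\right) + I{\left(-305 \right)} = \left(\left(-41053 - 36027\right) - 119\right) + \frac{168 - \left(-305\right)^{3} + 28 \left(-305\right)}{93025 \left(6 - 305\right)} = \left(-77080 - 119\right) + \frac{168 - -28372625 - 8540}{93025 \left(-299\right)} = -77199 + \frac{1}{93025} \left(- \frac{1}{299}\right) \left(168 + 28372625 - 8540\right) = -77199 + \frac{1}{93025} \left(- \frac{1}{299}\right) 28364253 = -77199 - \frac{28364253}{27814475} = - \frac{2147278019778}{27814475}$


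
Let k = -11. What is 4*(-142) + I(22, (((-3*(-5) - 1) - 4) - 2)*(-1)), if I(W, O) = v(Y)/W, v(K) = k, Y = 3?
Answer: -1137/2 ≈ -568.50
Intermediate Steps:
v(K) = -11
I(W, O) = -11/W
4*(-142) + I(22, (((-3*(-5) - 1) - 4) - 2)*(-1)) = 4*(-142) - 11/22 = -568 - 11*1/22 = -568 - ½ = -1137/2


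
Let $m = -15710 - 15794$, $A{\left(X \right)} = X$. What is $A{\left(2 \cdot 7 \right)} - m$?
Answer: $31518$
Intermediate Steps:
$m = -31504$
$A{\left(2 \cdot 7 \right)} - m = 2 \cdot 7 - -31504 = 14 + 31504 = 31518$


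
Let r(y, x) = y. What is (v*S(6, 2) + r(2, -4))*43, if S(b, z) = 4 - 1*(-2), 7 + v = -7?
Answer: -3526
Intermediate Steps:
v = -14 (v = -7 - 7 = -14)
S(b, z) = 6 (S(b, z) = 4 + 2 = 6)
(v*S(6, 2) + r(2, -4))*43 = (-14*6 + 2)*43 = (-84 + 2)*43 = -82*43 = -3526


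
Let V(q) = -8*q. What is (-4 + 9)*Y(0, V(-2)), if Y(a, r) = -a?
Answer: 0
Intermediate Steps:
V(q) = -8*q
(-4 + 9)*Y(0, V(-2)) = (-4 + 9)*(-1*0) = 5*0 = 0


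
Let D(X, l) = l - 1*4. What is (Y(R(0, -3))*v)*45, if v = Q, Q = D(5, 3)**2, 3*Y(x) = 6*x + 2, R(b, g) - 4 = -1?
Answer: 300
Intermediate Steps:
R(b, g) = 3 (R(b, g) = 4 - 1 = 3)
D(X, l) = -4 + l (D(X, l) = l - 4 = -4 + l)
Y(x) = 2/3 + 2*x (Y(x) = (6*x + 2)/3 = (2 + 6*x)/3 = 2/3 + 2*x)
Q = 1 (Q = (-4 + 3)**2 = (-1)**2 = 1)
v = 1
(Y(R(0, -3))*v)*45 = ((2/3 + 2*3)*1)*45 = ((2/3 + 6)*1)*45 = ((20/3)*1)*45 = (20/3)*45 = 300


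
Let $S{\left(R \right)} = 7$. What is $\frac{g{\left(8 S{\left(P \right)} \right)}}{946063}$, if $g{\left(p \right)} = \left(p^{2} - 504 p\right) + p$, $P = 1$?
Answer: $- \frac{25032}{946063} \approx -0.026459$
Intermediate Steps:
$g{\left(p \right)} = p^{2} - 503 p$
$\frac{g{\left(8 S{\left(P \right)} \right)}}{946063} = \frac{8 \cdot 7 \left(-503 + 8 \cdot 7\right)}{946063} = 56 \left(-503 + 56\right) \frac{1}{946063} = 56 \left(-447\right) \frac{1}{946063} = \left(-25032\right) \frac{1}{946063} = - \frac{25032}{946063}$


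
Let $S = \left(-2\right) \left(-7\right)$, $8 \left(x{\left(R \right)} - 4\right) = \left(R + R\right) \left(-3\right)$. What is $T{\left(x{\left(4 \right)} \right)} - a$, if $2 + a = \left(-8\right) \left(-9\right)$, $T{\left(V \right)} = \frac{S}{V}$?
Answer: $-56$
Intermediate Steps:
$x{\left(R \right)} = 4 - \frac{3 R}{4}$ ($x{\left(R \right)} = 4 + \frac{\left(R + R\right) \left(-3\right)}{8} = 4 + \frac{2 R \left(-3\right)}{8} = 4 + \frac{\left(-6\right) R}{8} = 4 - \frac{3 R}{4}$)
$S = 14$
$T{\left(V \right)} = \frac{14}{V}$
$a = 70$ ($a = -2 - -72 = -2 + 72 = 70$)
$T{\left(x{\left(4 \right)} \right)} - a = \frac{14}{4 - 3} - 70 = \frac{14}{1} - 70 = 14 \cdot 1 - 70 = 14 - 70 = -56$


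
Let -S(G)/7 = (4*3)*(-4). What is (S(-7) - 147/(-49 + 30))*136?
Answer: 888216/19 ≈ 46748.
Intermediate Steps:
S(G) = 336 (S(G) = -7*4*3*(-4) = -84*(-4) = -7*(-48) = 336)
(S(-7) - 147/(-49 + 30))*136 = (336 - 147/(-49 + 30))*136 = (336 - 147/(-19))*136 = (336 - 147*(-1/19))*136 = (336 + 147/19)*136 = (6531/19)*136 = 888216/19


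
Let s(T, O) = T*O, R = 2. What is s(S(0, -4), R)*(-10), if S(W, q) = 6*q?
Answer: 480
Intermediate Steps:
s(T, O) = O*T
s(S(0, -4), R)*(-10) = (2*(6*(-4)))*(-10) = (2*(-24))*(-10) = -48*(-10) = 480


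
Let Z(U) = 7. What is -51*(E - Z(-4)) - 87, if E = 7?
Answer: -87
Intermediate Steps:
-51*(E - Z(-4)) - 87 = -51*(7 - 1*7) - 87 = -51*(7 - 7) - 87 = -51*0 - 87 = 0 - 87 = -87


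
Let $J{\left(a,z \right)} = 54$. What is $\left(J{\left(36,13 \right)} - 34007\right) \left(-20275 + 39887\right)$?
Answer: $-665886236$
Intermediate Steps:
$\left(J{\left(36,13 \right)} - 34007\right) \left(-20275 + 39887\right) = \left(54 - 34007\right) \left(-20275 + 39887\right) = \left(-33953\right) 19612 = -665886236$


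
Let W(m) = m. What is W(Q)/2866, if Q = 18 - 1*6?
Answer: 6/1433 ≈ 0.0041870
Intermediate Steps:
Q = 12 (Q = 18 - 6 = 12)
W(Q)/2866 = 12/2866 = 12*(1/2866) = 6/1433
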